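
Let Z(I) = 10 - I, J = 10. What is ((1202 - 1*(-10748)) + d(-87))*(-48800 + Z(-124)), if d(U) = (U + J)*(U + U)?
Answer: -1233585768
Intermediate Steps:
d(U) = 2*U*(10 + U) (d(U) = (U + 10)*(U + U) = (10 + U)*(2*U) = 2*U*(10 + U))
((1202 - 1*(-10748)) + d(-87))*(-48800 + Z(-124)) = ((1202 - 1*(-10748)) + 2*(-87)*(10 - 87))*(-48800 + (10 - 1*(-124))) = ((1202 + 10748) + 2*(-87)*(-77))*(-48800 + (10 + 124)) = (11950 + 13398)*(-48800 + 134) = 25348*(-48666) = -1233585768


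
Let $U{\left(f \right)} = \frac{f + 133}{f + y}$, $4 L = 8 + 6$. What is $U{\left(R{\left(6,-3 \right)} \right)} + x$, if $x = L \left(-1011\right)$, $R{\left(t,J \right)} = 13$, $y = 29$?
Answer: $- \frac{148471}{42} \approx -3535.0$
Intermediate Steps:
$L = \frac{7}{2}$ ($L = \frac{8 + 6}{4} = \frac{1}{4} \cdot 14 = \frac{7}{2} \approx 3.5$)
$U{\left(f \right)} = \frac{133 + f}{29 + f}$ ($U{\left(f \right)} = \frac{f + 133}{f + 29} = \frac{133 + f}{29 + f}$)
$x = - \frac{7077}{2}$ ($x = \frac{7}{2} \left(-1011\right) = - \frac{7077}{2} \approx -3538.5$)
$U{\left(R{\left(6,-3 \right)} \right)} + x = \frac{133 + 13}{29 + 13} - \frac{7077}{2} = \frac{1}{42} \cdot 146 - \frac{7077}{2} = \frac{73}{21} - \frac{7077}{2} = - \frac{148471}{42}$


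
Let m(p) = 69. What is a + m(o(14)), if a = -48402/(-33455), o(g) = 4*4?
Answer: 2356797/33455 ≈ 70.447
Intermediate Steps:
o(g) = 16
a = 48402/33455 (a = -48402*(-1/33455) = 48402/33455 ≈ 1.4468)
a + m(o(14)) = 48402/33455 + 69 = 2356797/33455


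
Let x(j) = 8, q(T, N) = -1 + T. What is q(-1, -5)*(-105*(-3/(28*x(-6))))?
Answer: -45/16 ≈ -2.8125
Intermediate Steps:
q(-1, -5)*(-105*(-3/(28*x(-6)))) = (-1 - 1)*(-105/(8*(-28/3))) = -(-210)/(8*(-28*⅓)) = -(-210)/(8*(-28/3)) = -(-210)/(-224/3) = -(-210)*(-3)/224 = -2*45/32 = -45/16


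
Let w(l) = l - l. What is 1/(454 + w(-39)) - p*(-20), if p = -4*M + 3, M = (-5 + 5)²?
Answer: 27241/454 ≈ 60.002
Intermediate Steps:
M = 0 (M = 0² = 0)
w(l) = 0
p = 3 (p = -4*0 + 3 = 0 + 3 = 3)
1/(454 + w(-39)) - p*(-20) = 1/(454 + 0) - 3*(-20) = 1/454 - 1*(-60) = 1/454 + 60 = 27241/454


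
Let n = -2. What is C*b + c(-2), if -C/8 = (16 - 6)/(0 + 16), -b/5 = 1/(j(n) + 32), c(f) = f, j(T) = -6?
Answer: -27/26 ≈ -1.0385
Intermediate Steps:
b = -5/26 (b = -5/(-6 + 32) = -5/26 ≈ -0.19231)
C = -5 (C = -8*(16 - 6)/(0 + 16) = -80/16 = -8*5/8 = -5)
C*b + c(-2) = -5*(-5/26) - 2 = 25/26 - 2 = -27/26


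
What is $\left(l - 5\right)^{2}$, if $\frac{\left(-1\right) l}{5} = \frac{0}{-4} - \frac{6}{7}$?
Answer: $\frac{25}{49} \approx 0.5102$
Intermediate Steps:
$l = \frac{30}{7}$ ($l = - 5 \left(\frac{0}{-4} - \frac{6}{7}\right) = - 5 \left(0 \left(- \frac{1}{4}\right) - \frac{6}{7}\right) = - 5 \left(0 - \frac{6}{7}\right) = \left(-5\right) \left(- \frac{6}{7}\right) = \frac{30}{7} \approx 4.2857$)
$\left(l - 5\right)^{2} = \left(\frac{30}{7} - 5\right)^{2} = \left(- \frac{5}{7}\right)^{2} = \frac{25}{49}$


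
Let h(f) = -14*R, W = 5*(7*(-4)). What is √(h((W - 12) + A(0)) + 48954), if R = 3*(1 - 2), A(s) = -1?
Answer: 6*√1361 ≈ 221.35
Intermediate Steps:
R = -3 (R = 3*(-1) = -3)
W = -140 (W = 5*(-28) = -140)
h(f) = 42 (h(f) = -14*(-3) = 42)
√(h((W - 12) + A(0)) + 48954) = √(42 + 48954) = √48996 = 6*√1361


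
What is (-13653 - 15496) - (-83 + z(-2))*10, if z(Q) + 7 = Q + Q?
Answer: -28209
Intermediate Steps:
z(Q) = -7 + 2*Q (z(Q) = -7 + (Q + Q) = -7 + 2*Q)
(-13653 - 15496) - (-83 + z(-2))*10 = (-13653 - 15496) - (-83 + (-7 + 2*(-2)))*10 = -29149 - (-83 + (-7 - 4))*10 = -29149 - (-83 - 11)*10 = -29149 - (-94)*10 = -29149 - 1*(-940) = -29149 + 940 = -28209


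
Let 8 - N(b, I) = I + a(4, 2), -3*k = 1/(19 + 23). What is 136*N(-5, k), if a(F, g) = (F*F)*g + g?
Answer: -222700/63 ≈ -3534.9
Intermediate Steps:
a(F, g) = g + g*F² (a(F, g) = F²*g + g = g*F² + g = g + g*F²)
k = -1/126 (k = -1/(3*(19 + 23)) = -⅓/42 = -⅓*1/42 = -1/126 ≈ -0.0079365)
N(b, I) = -26 - I (N(b, I) = 8 - (I + 2*(1 + 4²)) = 8 - (I + 2*(1 + 16)) = 8 - (I + 2*17) = 8 - (I + 34) = 8 - (34 + I) = 8 + (-34 - I) = -26 - I)
136*N(-5, k) = 136*(-26 - 1*(-1/126)) = 136*(-26 + 1/126) = 136*(-3275/126) = -222700/63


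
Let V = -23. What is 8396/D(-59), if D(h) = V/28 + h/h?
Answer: 235088/5 ≈ 47018.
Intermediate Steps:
D(h) = 5/28 (D(h) = -23/28 + h/h = -23*1/28 + 1 = -23/28 + 1 = 5/28)
8396/D(-59) = 8396/(5/28) = 8396*(28/5) = 235088/5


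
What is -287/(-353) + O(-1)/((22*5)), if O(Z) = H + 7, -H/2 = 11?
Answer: 5255/7766 ≈ 0.67667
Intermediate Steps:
H = -22 (H = -2*11 = -22)
O(Z) = -15 (O(Z) = -22 + 7 = -15)
-287/(-353) + O(-1)/((22*5)) = -287/(-353) - 15/(22*5) = -287*(-1/353) - 15/110 = 287/353 - 15*1/110 = 287/353 - 3/22 = 5255/7766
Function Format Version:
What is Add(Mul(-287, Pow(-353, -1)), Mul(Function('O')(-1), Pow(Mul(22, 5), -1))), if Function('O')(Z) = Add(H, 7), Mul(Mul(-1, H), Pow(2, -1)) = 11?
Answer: Rational(5255, 7766) ≈ 0.67667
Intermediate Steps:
H = -22 (H = Mul(-2, 11) = -22)
Function('O')(Z) = -15 (Function('O')(Z) = Add(-22, 7) = -15)
Add(Mul(-287, Pow(-353, -1)), Mul(Function('O')(-1), Pow(Mul(22, 5), -1))) = Add(Mul(-287, Pow(-353, -1)), Mul(-15, Pow(Mul(22, 5), -1))) = Add(Mul(-287, Rational(-1, 353)), Mul(-15, Pow(110, -1))) = Add(Rational(287, 353), Mul(-15, Rational(1, 110))) = Add(Rational(287, 353), Rational(-3, 22)) = Rational(5255, 7766)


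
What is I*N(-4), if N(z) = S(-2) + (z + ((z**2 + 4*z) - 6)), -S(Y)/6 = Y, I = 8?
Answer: 16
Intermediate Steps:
S(Y) = -6*Y
N(z) = 6 + z**2 + 5*z (N(z) = -6*(-2) + (z + ((z**2 + 4*z) - 6)) = 12 + (z + (-6 + z**2 + 4*z)) = 12 + (-6 + z**2 + 5*z) = 6 + z**2 + 5*z)
I*N(-4) = 8*(6 + (-4)**2 + 5*(-4)) = 8*(6 + 16 - 20) = 8*2 = 16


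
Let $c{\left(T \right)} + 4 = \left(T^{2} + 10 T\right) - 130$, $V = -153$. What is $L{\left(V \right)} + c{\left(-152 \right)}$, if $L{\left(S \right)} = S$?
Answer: $21297$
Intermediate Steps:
$c{\left(T \right)} = -134 + T^{2} + 10 T$ ($c{\left(T \right)} = -4 - \left(130 - T^{2} - 10 T\right) = -4 + \left(-130 + T^{2} + 10 T\right) = -134 + T^{2} + 10 T$)
$L{\left(V \right)} + c{\left(-152 \right)} = -153 + \left(-134 + \left(-152\right)^{2} + 10 \left(-152\right)\right) = -153 - -21450 = -153 + 21450 = 21297$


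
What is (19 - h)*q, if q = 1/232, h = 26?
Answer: -7/232 ≈ -0.030172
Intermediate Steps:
q = 1/232 ≈ 0.0043103
(19 - h)*q = (19 - 1*26)*(1/232) = (19 - 26)*(1/232) = -7*1/232 = -7/232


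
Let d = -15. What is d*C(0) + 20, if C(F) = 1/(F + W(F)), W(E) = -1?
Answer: 35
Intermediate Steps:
C(F) = 1/(-1 + F) (C(F) = 1/(F - 1) = 1/(-1 + F))
d*C(0) + 20 = -15/(-1 + 0) + 20 = -15/(-1) + 20 = -15*(-1) + 20 = 15 + 20 = 35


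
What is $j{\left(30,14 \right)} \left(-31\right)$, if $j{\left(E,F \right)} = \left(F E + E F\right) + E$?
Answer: $-26970$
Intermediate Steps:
$j{\left(E,F \right)} = E + 2 E F$ ($j{\left(E,F \right)} = \left(E F + E F\right) + E = 2 E F + E = E + 2 E F$)
$j{\left(30,14 \right)} \left(-31\right) = 30 \left(1 + 2 \cdot 14\right) \left(-31\right) = 30 \left(1 + 28\right) \left(-31\right) = 30 \cdot 29 \left(-31\right) = 870 \left(-31\right) = -26970$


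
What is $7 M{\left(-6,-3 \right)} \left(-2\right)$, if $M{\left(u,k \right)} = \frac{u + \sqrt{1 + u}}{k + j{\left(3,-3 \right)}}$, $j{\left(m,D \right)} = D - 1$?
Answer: $-12 + 2 i \sqrt{5} \approx -12.0 + 4.4721 i$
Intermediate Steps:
$j{\left(m,D \right)} = -1 + D$
$M{\left(u,k \right)} = \frac{u + \sqrt{1 + u}}{-4 + k}$ ($M{\left(u,k \right)} = \frac{u + \sqrt{1 + u}}{k - 4} = \frac{u + \sqrt{1 + u}}{-4 + k}$)
$7 M{\left(-6,-3 \right)} \left(-2\right) = 7 \frac{-6 + \sqrt{1 - 6}}{-4 - 3} \left(-2\right) = 7 \frac{-6 + \sqrt{-5}}{-7} \left(-2\right) = 7 \left(- \frac{-6 + i \sqrt{5}}{7}\right) \left(-2\right) = 7 \left(\frac{6}{7} - \frac{i \sqrt{5}}{7}\right) \left(-2\right) = \left(6 - i \sqrt{5}\right) \left(-2\right) = -12 + 2 i \sqrt{5}$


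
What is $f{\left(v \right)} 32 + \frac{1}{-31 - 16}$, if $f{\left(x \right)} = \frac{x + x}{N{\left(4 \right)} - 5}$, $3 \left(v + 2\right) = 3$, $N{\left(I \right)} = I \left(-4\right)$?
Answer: $\frac{2987}{987} \approx 3.0263$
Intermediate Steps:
$N{\left(I \right)} = - 4 I$
$v = -1$ ($v = -2 + \frac{1}{3} \cdot 3 = -2 + 1 = -1$)
$f{\left(x \right)} = - \frac{2 x}{21}$ ($f{\left(x \right)} = \frac{x + x}{\left(-4\right) 4 - 5} = \frac{2 x}{-16 - 5} = \frac{2 x}{-21} = 2 x \left(- \frac{1}{21}\right) = - \frac{2 x}{21}$)
$f{\left(v \right)} 32 + \frac{1}{-31 - 16} = \left(- \frac{2}{21}\right) \left(-1\right) 32 + \frac{1}{-31 - 16} = \frac{2}{21} \cdot 32 + \frac{1}{-47} = \frac{64}{21} - \frac{1}{47} = \frac{2987}{987}$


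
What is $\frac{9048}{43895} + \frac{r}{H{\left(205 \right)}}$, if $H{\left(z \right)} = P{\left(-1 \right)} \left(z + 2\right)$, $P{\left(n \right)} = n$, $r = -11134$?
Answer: $\frac{490599866}{9086265} \approx 53.994$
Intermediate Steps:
$H{\left(z \right)} = -2 - z$ ($H{\left(z \right)} = - (z + 2) = - (2 + z) = -2 - z$)
$\frac{9048}{43895} + \frac{r}{H{\left(205 \right)}} = \frac{9048}{43895} - \frac{11134}{-2 - 205} = 9048 \cdot \frac{1}{43895} - \frac{11134}{-2 - 205} = \frac{9048}{43895} - \frac{11134}{-207} = \frac{9048}{43895} - - \frac{11134}{207} = \frac{9048}{43895} + \frac{11134}{207} = \frac{490599866}{9086265}$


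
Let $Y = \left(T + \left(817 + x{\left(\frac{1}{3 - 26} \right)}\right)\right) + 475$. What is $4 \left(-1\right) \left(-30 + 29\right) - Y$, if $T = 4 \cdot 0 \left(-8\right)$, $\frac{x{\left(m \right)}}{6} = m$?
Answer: $- \frac{29618}{23} \approx -1287.7$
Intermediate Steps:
$x{\left(m \right)} = 6 m$
$T = 0$ ($T = 0 \left(-8\right) = 0$)
$Y = \frac{29710}{23}$ ($Y = \left(0 + \left(817 + \frac{6}{3 - 26}\right)\right) + 475 = \left(0 + \left(817 + \frac{6}{-23}\right)\right) + 475 = \left(0 + \left(817 + 6 \left(- \frac{1}{23}\right)\right)\right) + 475 = \left(0 + \left(817 - \frac{6}{23}\right)\right) + 475 = \left(0 + \frac{18785}{23}\right) + 475 = \frac{18785}{23} + 475 = \frac{29710}{23} \approx 1291.7$)
$4 \left(-1\right) \left(-30 + 29\right) - Y = 4 \left(-1\right) \left(-30 + 29\right) - \frac{29710}{23} = \left(-4\right) \left(-1\right) - \frac{29710}{23} = 4 - \frac{29710}{23} = - \frac{29618}{23}$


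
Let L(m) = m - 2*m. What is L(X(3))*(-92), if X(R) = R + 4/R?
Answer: 1196/3 ≈ 398.67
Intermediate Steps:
L(m) = -m
L(X(3))*(-92) = -(3 + 4/3)*(-92) = -1*13/3*(-92) = -13/3*(-92) = 1196/3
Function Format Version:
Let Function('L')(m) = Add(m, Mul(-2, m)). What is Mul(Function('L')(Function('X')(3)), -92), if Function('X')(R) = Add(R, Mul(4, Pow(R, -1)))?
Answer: Rational(1196, 3) ≈ 398.67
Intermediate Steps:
Function('L')(m) = Mul(-1, m)
Mul(Function('L')(Function('X')(3)), -92) = Mul(Mul(-1, Add(3, Mul(4, Pow(3, -1)))), -92) = Mul(Mul(-1, Add(3, Mul(4, Rational(1, 3)))), -92) = Mul(Mul(-1, Add(3, Rational(4, 3))), -92) = Mul(Mul(-1, Rational(13, 3)), -92) = Mul(Rational(-13, 3), -92) = Rational(1196, 3)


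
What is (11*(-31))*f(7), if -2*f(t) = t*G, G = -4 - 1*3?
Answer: -16709/2 ≈ -8354.5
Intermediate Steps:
G = -7 (G = -4 - 3 = -7)
f(t) = 7*t/2 (f(t) = -t*(-7)/2 = -(-7)*t/2 = 7*t/2)
(11*(-31))*f(7) = (11*(-31))*((7/2)*7) = -341*49/2 = -16709/2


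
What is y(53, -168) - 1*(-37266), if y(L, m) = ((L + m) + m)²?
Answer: 117355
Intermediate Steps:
y(L, m) = (L + 2*m)²
y(53, -168) - 1*(-37266) = (53 + 2*(-168))² - 1*(-37266) = (53 - 336)² + 37266 = (-283)² + 37266 = 80089 + 37266 = 117355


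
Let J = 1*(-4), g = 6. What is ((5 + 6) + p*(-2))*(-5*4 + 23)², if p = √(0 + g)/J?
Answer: 99 + 9*√6/2 ≈ 110.02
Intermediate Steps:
J = -4
p = -√6/4 (p = √(0 + 6)/(-4) = √6*(-¼) = -√6/4 ≈ -0.61237)
((5 + 6) + p*(-2))*(-5*4 + 23)² = ((5 + 6) - √6/4*(-2))*(-5*4 + 23)² = (11 + √6/2)*(-20 + 23)² = (11 + √6/2)*3² = (11 + √6/2)*9 = 99 + 9*√6/2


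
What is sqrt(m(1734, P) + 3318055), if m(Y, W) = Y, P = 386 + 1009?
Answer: sqrt(3319789) ≈ 1822.0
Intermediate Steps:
P = 1395
sqrt(m(1734, P) + 3318055) = sqrt(1734 + 3318055) = sqrt(3319789)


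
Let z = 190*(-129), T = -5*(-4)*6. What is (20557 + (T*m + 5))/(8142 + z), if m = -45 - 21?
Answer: -2107/2728 ≈ -0.77236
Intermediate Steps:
T = 120 (T = 20*6 = 120)
m = -66
z = -24510
(20557 + (T*m + 5))/(8142 + z) = (20557 + (120*(-66) + 5))/(8142 - 24510) = (20557 + (-7920 + 5))/(-16368) = (20557 - 7915)*(-1/16368) = 12642*(-1/16368) = -2107/2728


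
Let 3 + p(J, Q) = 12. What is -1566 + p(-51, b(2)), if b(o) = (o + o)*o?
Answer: -1557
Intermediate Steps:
b(o) = 2*o**2 (b(o) = (2*o)*o = 2*o**2)
p(J, Q) = 9 (p(J, Q) = -3 + 12 = 9)
-1566 + p(-51, b(2)) = -1566 + 9 = -1557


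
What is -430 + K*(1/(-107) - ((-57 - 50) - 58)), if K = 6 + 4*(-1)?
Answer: -10702/107 ≈ -100.02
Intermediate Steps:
K = 2 (K = 6 - 4 = 2)
-430 + K*(1/(-107) - ((-57 - 50) - 58)) = -430 + 2*(1/(-107) - ((-57 - 50) - 58)) = -430 + 2*(-1/107 - (-107 - 58)) = -430 + 2*(-1/107 - 1*(-165)) = -430 + 2*(-1/107 + 165) = -430 + 2*(17654/107) = -430 + 35308/107 = -10702/107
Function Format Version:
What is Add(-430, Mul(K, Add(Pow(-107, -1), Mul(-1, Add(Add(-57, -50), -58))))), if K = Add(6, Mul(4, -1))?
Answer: Rational(-10702, 107) ≈ -100.02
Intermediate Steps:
K = 2 (K = Add(6, -4) = 2)
Add(-430, Mul(K, Add(Pow(-107, -1), Mul(-1, Add(Add(-57, -50), -58))))) = Add(-430, Mul(2, Add(Pow(-107, -1), Mul(-1, Add(Add(-57, -50), -58))))) = Add(-430, Mul(2, Add(Rational(-1, 107), Mul(-1, Add(-107, -58))))) = Add(-430, Mul(2, Add(Rational(-1, 107), Mul(-1, -165)))) = Add(-430, Mul(2, Add(Rational(-1, 107), 165))) = Add(-430, Mul(2, Rational(17654, 107))) = Add(-430, Rational(35308, 107)) = Rational(-10702, 107)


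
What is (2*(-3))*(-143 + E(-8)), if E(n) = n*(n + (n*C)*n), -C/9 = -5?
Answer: 138714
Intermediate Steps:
C = 45 (C = -9*(-5) = 45)
E(n) = n*(n + 45*n**2) (E(n) = n*(n + (n*45)*n) = n*(n + (45*n)*n) = n*(n + 45*n**2))
(2*(-3))*(-143 + E(-8)) = (2*(-3))*(-143 + (-8)**2*(1 + 45*(-8))) = -6*(-143 + 64*(1 - 360)) = -6*(-143 + 64*(-359)) = -6*(-143 - 22976) = -6*(-23119) = 138714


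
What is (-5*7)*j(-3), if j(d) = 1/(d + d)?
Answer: 35/6 ≈ 5.8333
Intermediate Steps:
j(d) = 1/(2*d)
(-5*7)*j(-3) = (-5*7)*((½)/(-3)) = -35*(-1)/(2*3) = -35*(-⅙) = 35/6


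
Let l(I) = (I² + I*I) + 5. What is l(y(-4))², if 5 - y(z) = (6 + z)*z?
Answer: 117649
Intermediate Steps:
y(z) = 5 - z*(6 + z) (y(z) = 5 - (6 + z)*z = 5 - z*(6 + z))
l(I) = 5 + 2*I² (l(I) = (I² + I²) + 5 = 2*I² + 5 = 5 + 2*I²)
l(y(-4))² = (5 + 2*(5 - 1*(-4)² - 6*(-4))²)² = (5 + 2*(5 - 1*16 + 24)²)² = (5 + 2*(5 - 16 + 24)²)² = (5 + 2*13²)² = (5 + 2*169)² = (5 + 338)² = 343² = 117649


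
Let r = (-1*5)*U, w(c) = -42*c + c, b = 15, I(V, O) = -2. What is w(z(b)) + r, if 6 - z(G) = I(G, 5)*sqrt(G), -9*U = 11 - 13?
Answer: -2224/9 - 82*sqrt(15) ≈ -564.70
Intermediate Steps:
U = 2/9 (U = -(11 - 13)/9 = -1/9*(-2) = 2/9 ≈ 0.22222)
z(G) = 6 + 2*sqrt(G) (z(G) = 6 - (-2)*sqrt(G) = 6 + 2*sqrt(G))
w(c) = -41*c
r = -10/9 (r = -1*5*(2/9) = -5*2/9 = -10/9 ≈ -1.1111)
w(z(b)) + r = -41*(6 + 2*sqrt(15)) - 10/9 = (-246 - 82*sqrt(15)) - 10/9 = -2224/9 - 82*sqrt(15)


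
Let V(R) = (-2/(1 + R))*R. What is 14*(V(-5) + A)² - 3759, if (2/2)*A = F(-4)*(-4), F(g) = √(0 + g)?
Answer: -9135/2 + 560*I ≈ -4567.5 + 560.0*I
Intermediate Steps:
F(g) = √g
V(R) = -2*R/(1 + R)
A = -8*I (A = √(-4)*(-4) = (2*I)*(-4) = -8*I ≈ -8.0*I)
14*(V(-5) + A)² - 3759 = 14*(-2*(-5)/(1 - 5) - 8*I)² - 3759 = 14*(-2*(-5)/(-4) - 8*I)² - 3759 = 14*(-2*(-5)*(-¼) - 8*I)² - 3759 = 14*(-5/2 - 8*I)² - 3759 = -3759 + 14*(-5/2 - 8*I)²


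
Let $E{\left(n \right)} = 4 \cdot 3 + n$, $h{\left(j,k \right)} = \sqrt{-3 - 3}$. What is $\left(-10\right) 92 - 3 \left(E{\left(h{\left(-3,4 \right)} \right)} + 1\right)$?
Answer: $-959 - 3 i \sqrt{6} \approx -959.0 - 7.3485 i$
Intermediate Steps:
$h{\left(j,k \right)} = i \sqrt{6}$ ($h{\left(j,k \right)} = \sqrt{-6} = i \sqrt{6}$)
$E{\left(n \right)} = 12 + n$
$\left(-10\right) 92 - 3 \left(E{\left(h{\left(-3,4 \right)} \right)} + 1\right) = \left(-10\right) 92 - 3 \left(\left(12 + i \sqrt{6}\right) + 1\right) = -920 - 3 \left(13 + i \sqrt{6}\right) = -920 - \left(39 + 3 i \sqrt{6}\right) = -959 - 3 i \sqrt{6}$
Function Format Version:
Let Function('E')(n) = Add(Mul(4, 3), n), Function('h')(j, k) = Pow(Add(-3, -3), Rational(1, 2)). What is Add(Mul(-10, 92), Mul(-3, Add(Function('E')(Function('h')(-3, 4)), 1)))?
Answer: Add(-959, Mul(-3, I, Pow(6, Rational(1, 2)))) ≈ Add(-959.00, Mul(-7.3485, I))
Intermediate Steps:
Function('h')(j, k) = Mul(I, Pow(6, Rational(1, 2))) (Function('h')(j, k) = Pow(-6, Rational(1, 2)) = Mul(I, Pow(6, Rational(1, 2))))
Function('E')(n) = Add(12, n)
Add(Mul(-10, 92), Mul(-3, Add(Function('E')(Function('h')(-3, 4)), 1))) = Add(Mul(-10, 92), Mul(-3, Add(Add(12, Mul(I, Pow(6, Rational(1, 2)))), 1))) = Add(-920, Mul(-3, Add(13, Mul(I, Pow(6, Rational(1, 2)))))) = Add(-920, Add(-39, Mul(-3, I, Pow(6, Rational(1, 2))))) = Add(-959, Mul(-3, I, Pow(6, Rational(1, 2))))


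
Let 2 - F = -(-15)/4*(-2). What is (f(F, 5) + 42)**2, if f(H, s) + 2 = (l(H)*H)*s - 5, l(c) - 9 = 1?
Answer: 260100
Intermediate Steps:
l(c) = 10 (l(c) = 9 + 1 = 10)
F = 19/2 (F = 2 - (-(-15)/4)*(-2) = 2 - (-5*(-3/4))*(-2) = 2 - 15*(-2)/4 = 2 - 1*(-15/2) = 2 + 15/2 = 19/2 ≈ 9.5000)
f(H, s) = -7 + 10*H*s (f(H, s) = -2 + ((10*H)*s - 5) = -2 + (10*H*s - 5) = -2 + (-5 + 10*H*s) = -7 + 10*H*s)
(f(F, 5) + 42)**2 = ((-7 + 10*(19/2)*5) + 42)**2 = ((-7 + 475) + 42)**2 = (468 + 42)**2 = 510**2 = 260100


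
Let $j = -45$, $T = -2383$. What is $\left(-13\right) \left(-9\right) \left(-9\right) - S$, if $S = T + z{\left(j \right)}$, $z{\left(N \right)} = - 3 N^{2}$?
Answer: $7405$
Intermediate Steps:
$S = -8458$ ($S = -2383 - 3 \left(-45\right)^{2} = -2383 - 6075 = -8458$)
$\left(-13\right) \left(-9\right) \left(-9\right) - S = \left(-13\right) \left(-9\right) \left(-9\right) - -8458 = 117 \left(-9\right) + 8458 = -1053 + 8458 = 7405$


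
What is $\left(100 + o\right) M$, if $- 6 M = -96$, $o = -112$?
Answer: $-192$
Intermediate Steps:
$M = 16$ ($M = \left(- \frac{1}{6}\right) \left(-96\right) = 16$)
$\left(100 + o\right) M = \left(100 - 112\right) 16 = \left(-12\right) 16 = -192$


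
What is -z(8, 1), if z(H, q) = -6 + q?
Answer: 5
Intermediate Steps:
-z(8, 1) = -(-6 + 1) = -1*(-5) = 5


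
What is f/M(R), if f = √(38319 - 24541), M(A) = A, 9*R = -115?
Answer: -747*√2/115 ≈ -9.1862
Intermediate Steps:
R = -115/9 (R = (⅑)*(-115) = -115/9 ≈ -12.778)
f = 83*√2 (f = √13778 = 83*√2 ≈ 117.38)
f/M(R) = (83*√2)/(-115/9) = (83*√2)*(-9/115) = -747*√2/115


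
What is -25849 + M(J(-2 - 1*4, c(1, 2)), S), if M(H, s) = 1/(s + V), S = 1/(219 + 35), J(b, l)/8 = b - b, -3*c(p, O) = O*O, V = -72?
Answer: -472700917/18287 ≈ -25849.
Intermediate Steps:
c(p, O) = -O**2/3 (c(p, O) = -O*O/3 = -O**2/3)
J(b, l) = 0 (J(b, l) = 8*(b - b) = 8*0 = 0)
S = 1/254 ≈ 0.0039370
M(H, s) = 1/(-72 + s) (M(H, s) = 1/(s - 72) = 1/(-72 + s))
-25849 + M(J(-2 - 1*4, c(1, 2)), S) = -25849 + 1/(-72 + 1/254) = -25849 + 1/(-18287/254) = -25849 - 254/18287 = -472700917/18287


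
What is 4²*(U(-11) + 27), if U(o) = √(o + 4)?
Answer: 432 + 16*I*√7 ≈ 432.0 + 42.332*I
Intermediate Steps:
U(o) = √(4 + o)
4²*(U(-11) + 27) = 4²*(√(4 - 11) + 27) = 16*(√(-7) + 27) = 16*(I*√7 + 27) = 16*(27 + I*√7) = 432 + 16*I*√7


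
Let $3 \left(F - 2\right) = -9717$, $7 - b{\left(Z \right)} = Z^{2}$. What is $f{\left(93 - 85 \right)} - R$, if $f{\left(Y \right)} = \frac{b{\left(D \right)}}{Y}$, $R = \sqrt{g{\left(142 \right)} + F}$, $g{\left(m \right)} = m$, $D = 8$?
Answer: $- \frac{57}{8} - i \sqrt{3095} \approx -7.125 - 55.633 i$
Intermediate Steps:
$b{\left(Z \right)} = 7 - Z^{2}$
$F = -3237$ ($F = 2 + \frac{1}{3} \left(-9717\right) = 2 - 3239 = -3237$)
$R = i \sqrt{3095}$ ($R = \sqrt{142 - 3237} = \sqrt{-3095} = i \sqrt{3095} \approx 55.633 i$)
$f{\left(Y \right)} = - \frac{57}{Y}$ ($f{\left(Y \right)} = \frac{7 - 8^{2}}{Y} = \frac{7 - 64}{Y} = - \frac{57}{Y}$)
$f{\left(93 - 85 \right)} - R = - \frac{57}{93 - 85} - i \sqrt{3095} = - \frac{57}{8} - i \sqrt{3095}$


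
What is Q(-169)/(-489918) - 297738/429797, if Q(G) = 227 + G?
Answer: -72946066855/105282643323 ≈ -0.69286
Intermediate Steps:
Q(-169)/(-489918) - 297738/429797 = (227 - 169)/(-489918) - 297738/429797 = 58*(-1/489918) - 297738*1/429797 = -29/244959 - 297738/429797 = -72946066855/105282643323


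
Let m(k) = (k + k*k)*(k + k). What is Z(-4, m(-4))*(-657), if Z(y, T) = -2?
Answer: 1314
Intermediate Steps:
m(k) = 2*k*(k + k**2) (m(k) = (k + k**2)*(2*k) = 2*k*(k + k**2))
Z(-4, m(-4))*(-657) = -2*(-657) = 1314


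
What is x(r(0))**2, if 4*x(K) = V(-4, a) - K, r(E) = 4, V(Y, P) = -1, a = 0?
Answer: 25/16 ≈ 1.5625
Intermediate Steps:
x(K) = -1/4 - K/4 (x(K) = (-1 - K)/4 = -1/4 - K/4)
x(r(0))**2 = (-1/4 - 1/4*4)**2 = (-1/4 - 1)**2 = (-5/4)**2 = 25/16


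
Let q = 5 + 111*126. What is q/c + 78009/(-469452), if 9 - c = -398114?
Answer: -480177925/3664698796 ≈ -0.13103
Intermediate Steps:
c = 398123 (c = 9 - 1*(-398114) = 9 + 398114 = 398123)
q = 13991 (q = 5 + 13986 = 13991)
q/c + 78009/(-469452) = 13991/398123 + 78009/(-469452) = 13991*(1/398123) + 78009*(-1/469452) = 823/23419 - 26003/156484 = -480177925/3664698796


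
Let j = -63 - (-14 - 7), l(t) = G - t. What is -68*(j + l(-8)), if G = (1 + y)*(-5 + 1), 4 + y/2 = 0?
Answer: 408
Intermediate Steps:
y = -8 (y = -8 + 2*0 = -8 + 0 = -8)
G = 28 (G = (1 - 8)*(-5 + 1) = -7*(-4) = 28)
l(t) = 28 - t
j = -42 (j = -63 - 1*(-21) = -63 + 21 = -42)
-68*(j + l(-8)) = -68*(-42 + (28 - 1*(-8))) = -68*(-42 + (28 + 8)) = -68*(-42 + 36) = -68*(-6) = 408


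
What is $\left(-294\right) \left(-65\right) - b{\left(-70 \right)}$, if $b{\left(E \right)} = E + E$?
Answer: $19250$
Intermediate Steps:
$b{\left(E \right)} = 2 E$
$\left(-294\right) \left(-65\right) - b{\left(-70 \right)} = \left(-294\right) \left(-65\right) - 2 \left(-70\right) = 19110 - -140 = 19110 + 140 = 19250$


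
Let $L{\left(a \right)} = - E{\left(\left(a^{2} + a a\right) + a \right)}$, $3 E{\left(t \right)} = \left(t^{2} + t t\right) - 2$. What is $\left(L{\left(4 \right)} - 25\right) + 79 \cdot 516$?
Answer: $\frac{119627}{3} \approx 39876.0$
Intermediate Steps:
$E{\left(t \right)} = - \frac{2}{3} + \frac{2 t^{2}}{3}$ ($E{\left(t \right)} = \frac{\left(t^{2} + t t\right) - 2}{3} = \frac{\left(t^{2} + t^{2}\right) - 2}{3} = \frac{2 t^{2} - 2}{3} = \frac{-2 + 2 t^{2}}{3} = - \frac{2}{3} + \frac{2 t^{2}}{3}$)
$L{\left(a \right)} = \frac{2}{3} - \frac{2 \left(a + 2 a^{2}\right)^{2}}{3}$ ($L{\left(a \right)} = - (- \frac{2}{3} + \frac{2 \left(\left(a^{2} + a a\right) + a\right)^{2}}{3}) = - (- \frac{2}{3} + \frac{2 \left(\left(a^{2} + a^{2}\right) + a\right)^{2}}{3}) = - (- \frac{2}{3} + \frac{2 \left(2 a^{2} + a\right)^{2}}{3}) = - (- \frac{2}{3} + \frac{2 \left(a + 2 a^{2}\right)^{2}}{3}) = \frac{2}{3} - \frac{2 \left(a + 2 a^{2}\right)^{2}}{3}$)
$\left(L{\left(4 \right)} - 25\right) + 79 \cdot 516 = \left(\left(\frac{2}{3} - \frac{2 \cdot 4^{2} \left(1 + 2 \cdot 4\right)^{2}}{3}\right) - 25\right) + 79 \cdot 516 = \left(\left(\frac{2}{3} - \frac{32 \left(1 + 8\right)^{2}}{3}\right) - 25\right) + 40764 = \left(\left(\frac{2}{3} - \frac{32 \cdot 9^{2}}{3}\right) - 25\right) + 40764 = \left(\left(\frac{2}{3} - \frac{32}{3} \cdot 81\right) - 25\right) + 40764 = \left(\left(\frac{2}{3} - 864\right) - 25\right) + 40764 = \left(- \frac{2590}{3} - 25\right) + 40764 = - \frac{2665}{3} + 40764 = \frac{119627}{3}$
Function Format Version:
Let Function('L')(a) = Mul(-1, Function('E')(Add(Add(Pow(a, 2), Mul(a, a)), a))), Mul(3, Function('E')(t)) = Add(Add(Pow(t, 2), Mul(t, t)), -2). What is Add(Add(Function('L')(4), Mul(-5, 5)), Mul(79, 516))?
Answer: Rational(119627, 3) ≈ 39876.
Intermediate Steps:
Function('E')(t) = Add(Rational(-2, 3), Mul(Rational(2, 3), Pow(t, 2))) (Function('E')(t) = Mul(Rational(1, 3), Add(Add(Pow(t, 2), Mul(t, t)), -2)) = Mul(Rational(1, 3), Add(Add(Pow(t, 2), Pow(t, 2)), -2)) = Mul(Rational(1, 3), Add(Mul(2, Pow(t, 2)), -2)) = Mul(Rational(1, 3), Add(-2, Mul(2, Pow(t, 2)))) = Add(Rational(-2, 3), Mul(Rational(2, 3), Pow(t, 2))))
Function('L')(a) = Add(Rational(2, 3), Mul(Rational(-2, 3), Pow(Add(a, Mul(2, Pow(a, 2))), 2))) (Function('L')(a) = Mul(-1, Add(Rational(-2, 3), Mul(Rational(2, 3), Pow(Add(Add(Pow(a, 2), Mul(a, a)), a), 2)))) = Mul(-1, Add(Rational(-2, 3), Mul(Rational(2, 3), Pow(Add(Add(Pow(a, 2), Pow(a, 2)), a), 2)))) = Mul(-1, Add(Rational(-2, 3), Mul(Rational(2, 3), Pow(Add(Mul(2, Pow(a, 2)), a), 2)))) = Mul(-1, Add(Rational(-2, 3), Mul(Rational(2, 3), Pow(Add(a, Mul(2, Pow(a, 2))), 2)))) = Add(Rational(2, 3), Mul(Rational(-2, 3), Pow(Add(a, Mul(2, Pow(a, 2))), 2))))
Add(Add(Function('L')(4), Mul(-5, 5)), Mul(79, 516)) = Add(Add(Add(Rational(2, 3), Mul(Rational(-2, 3), Pow(4, 2), Pow(Add(1, Mul(2, 4)), 2))), Mul(-5, 5)), Mul(79, 516)) = Add(Add(Add(Rational(2, 3), Mul(Rational(-2, 3), 16, Pow(Add(1, 8), 2))), -25), 40764) = Add(Add(Add(Rational(2, 3), Mul(Rational(-2, 3), 16, Pow(9, 2))), -25), 40764) = Add(Add(Add(Rational(2, 3), Mul(Rational(-2, 3), 16, 81)), -25), 40764) = Add(Add(Add(Rational(2, 3), -864), -25), 40764) = Add(Add(Rational(-2590, 3), -25), 40764) = Add(Rational(-2665, 3), 40764) = Rational(119627, 3)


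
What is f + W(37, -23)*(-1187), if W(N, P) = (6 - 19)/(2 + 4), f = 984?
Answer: 21335/6 ≈ 3555.8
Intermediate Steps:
W(N, P) = -13/6
f + W(37, -23)*(-1187) = 984 - 13/6*(-1187) = 984 + 15431/6 = 21335/6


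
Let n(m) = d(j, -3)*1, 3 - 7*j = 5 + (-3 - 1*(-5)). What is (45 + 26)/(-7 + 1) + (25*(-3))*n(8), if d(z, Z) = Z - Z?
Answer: -71/6 ≈ -11.833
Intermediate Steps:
j = -4/7 (j = 3/7 - (5 + (-3 - 1*(-5)))/7 = 3/7 - (5 + (-3 + 5))/7 = 3/7 - (5 + 2)/7 = 3/7 - 1/7*7 = 3/7 - 1 = -4/7 ≈ -0.57143)
d(z, Z) = 0
n(m) = 0 (n(m) = 0*1 = 0)
(45 + 26)/(-7 + 1) + (25*(-3))*n(8) = (45 + 26)/(-7 + 1) + (25*(-3))*0 = 71/(-6) - 75*0 = 71*(-1/6) + 0 = -71/6 + 0 = -71/6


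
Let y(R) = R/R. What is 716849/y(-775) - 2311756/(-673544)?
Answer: 120707913653/168386 ≈ 7.1685e+5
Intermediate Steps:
y(R) = 1
716849/y(-775) - 2311756/(-673544) = 716849/1 - 2311756/(-673544) = 716849*1 - 2311756*(-1/673544) = 716849 + 577939/168386 = 120707913653/168386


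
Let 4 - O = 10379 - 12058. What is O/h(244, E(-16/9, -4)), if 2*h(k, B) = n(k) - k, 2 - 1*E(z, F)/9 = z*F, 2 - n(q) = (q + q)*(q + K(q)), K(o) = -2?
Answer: -51/1793 ≈ -0.028444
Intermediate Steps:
O = 1683 (O = 4 - (10379 - 12058) = 4 - 1*(-1679) = 4 + 1679 = 1683)
n(q) = 2 - 2*q*(-2 + q) (n(q) = 2 - (q + q)*(q - 2) = 2 - 2*q*(-2 + q))
E(z, F) = 18 - 9*F*z (E(z, F) = 18 - 9*z*F = 18 - 9*F*z)
h(k, B) = 1 - k² + 3*k/2 (h(k, B) = ((2 - 2*k² + 4*k) - k)/2 = (2 - 2*k² + 3*k)/2 = 1 - k² + 3*k/2)
O/h(244, E(-16/9, -4)) = 1683/(1 - 1*244² + (3/2)*244) = 1683/(1 - 1*59536 + 366) = 1683/(1 - 59536 + 366) = 1683/(-59169) = 1683*(-1/59169) = -51/1793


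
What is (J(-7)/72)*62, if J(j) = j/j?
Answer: 31/36 ≈ 0.86111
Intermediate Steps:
J(j) = 1
(J(-7)/72)*62 = (1/72)*62 = 31/36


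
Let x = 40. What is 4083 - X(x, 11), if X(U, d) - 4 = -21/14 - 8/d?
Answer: 89787/22 ≈ 4081.2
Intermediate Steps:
X(U, d) = 5/2 - 8/d (X(U, d) = 4 + (-21/14 - 8/d) = 4 + (-21*1/14 - 8/d) = 4 + (-3/2 - 8/d) = 5/2 - 8/d)
4083 - X(x, 11) = 4083 - (5/2 - 8/11) = 4083 - 1*39/22 = 4083 - 39/22 = 89787/22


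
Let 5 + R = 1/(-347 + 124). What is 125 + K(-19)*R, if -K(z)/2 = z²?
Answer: 833627/223 ≈ 3738.2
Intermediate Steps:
K(z) = -2*z²
R = -1116/223 (R = -5 + 1/(-347 + 124) = -5 + 1/(-223) = -5 - 1/223 = -1116/223 ≈ -5.0045)
125 + K(-19)*R = 125 - 2*(-19)²*(-1116/223) = 125 - 2*361*(-1116/223) = 125 - 722*(-1116/223) = 125 + 805752/223 = 833627/223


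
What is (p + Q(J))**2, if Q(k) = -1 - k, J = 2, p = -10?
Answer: 169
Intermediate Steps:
(p + Q(J))**2 = (-10 + (-1 - 1*2))**2 = (-10 + (-1 - 2))**2 = (-10 - 3)**2 = (-13)**2 = 169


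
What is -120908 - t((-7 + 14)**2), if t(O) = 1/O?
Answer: -5924493/49 ≈ -1.2091e+5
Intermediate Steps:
-120908 - t((-7 + 14)**2) = -120908 - 1/((-7 + 14)**2) = -120908 - 1/(7**2) = -120908 - 1/49 = -5924493/49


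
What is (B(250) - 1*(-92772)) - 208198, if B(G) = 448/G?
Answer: -14428026/125 ≈ -1.1542e+5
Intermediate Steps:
(B(250) - 1*(-92772)) - 208198 = (448/250 - 1*(-92772)) - 208198 = (448*(1/250) + 92772) - 208198 = (224/125 + 92772) - 208198 = 11596724/125 - 208198 = -14428026/125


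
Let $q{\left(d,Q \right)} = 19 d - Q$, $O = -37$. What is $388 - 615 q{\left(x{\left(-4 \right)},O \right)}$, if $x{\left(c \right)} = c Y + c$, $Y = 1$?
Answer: $71113$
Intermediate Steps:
$x{\left(c \right)} = 2 c$ ($x{\left(c \right)} = c 1 + c = c + c = 2 c$)
$q{\left(d,Q \right)} = - Q + 19 d$
$388 - 615 q{\left(x{\left(-4 \right)},O \right)} = 388 - 615 \left(\left(-1\right) \left(-37\right) + 19 \cdot 2 \left(-4\right)\right) = 388 - 615 \left(37 + 19 \left(-8\right)\right) = 388 - 615 \left(37 - 152\right) = 388 - -70725 = 388 + 70725 = 71113$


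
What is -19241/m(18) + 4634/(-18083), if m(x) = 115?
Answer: -348467913/2079545 ≈ -167.57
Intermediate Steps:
-19241/m(18) + 4634/(-18083) = -19241/115 + 4634/(-18083) = -19241*1/115 + 4634*(-1/18083) = -19241/115 - 4634/18083 = -348467913/2079545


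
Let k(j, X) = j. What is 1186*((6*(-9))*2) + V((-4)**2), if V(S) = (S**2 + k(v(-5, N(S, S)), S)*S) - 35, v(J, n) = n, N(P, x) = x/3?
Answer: -383345/3 ≈ -1.2778e+5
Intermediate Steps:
N(P, x) = x/3 (N(P, x) = x*(1/3) = x/3)
V(S) = -35 + 4*S**2/3 (V(S) = (S**2 + (S/3)*S) - 35 = (S**2 + S**2/3) - 35 = 4*S**2/3 - 35 = -35 + 4*S**2/3)
1186*((6*(-9))*2) + V((-4)**2) = 1186*((6*(-9))*2) + (-35 + 4*((-4)**2)**2/3) = 1186*(-54*2) + (-35 + (4/3)*16**2) = 1186*(-108) + (-35 + (4/3)*256) = -128088 + (-35 + 1024/3) = -128088 + 919/3 = -383345/3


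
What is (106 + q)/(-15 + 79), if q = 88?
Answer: 97/32 ≈ 3.0313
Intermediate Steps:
(106 + q)/(-15 + 79) = (106 + 88)/(-15 + 79) = 194/64 = (1/64)*194 = 97/32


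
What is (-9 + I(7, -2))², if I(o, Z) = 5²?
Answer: 256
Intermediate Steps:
I(o, Z) = 25
(-9 + I(7, -2))² = (-9 + 25)² = 16² = 256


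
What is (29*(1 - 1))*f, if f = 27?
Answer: 0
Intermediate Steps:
(29*(1 - 1))*f = (29*(1 - 1))*27 = (29*0)*27 = 0*27 = 0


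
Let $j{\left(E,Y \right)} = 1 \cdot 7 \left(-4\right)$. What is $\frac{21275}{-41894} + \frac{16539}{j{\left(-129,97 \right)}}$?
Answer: $- \frac{346740283}{586516} \approx -591.19$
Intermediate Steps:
$j{\left(E,Y \right)} = -28$ ($j{\left(E,Y \right)} = 7 \left(-4\right) = -28$)
$\frac{21275}{-41894} + \frac{16539}{j{\left(-129,97 \right)}} = \frac{21275}{-41894} + \frac{16539}{-28} = 21275 \left(- \frac{1}{41894}\right) + 16539 \left(- \frac{1}{28}\right) = - \frac{21275}{41894} - \frac{16539}{28} = - \frac{346740283}{586516}$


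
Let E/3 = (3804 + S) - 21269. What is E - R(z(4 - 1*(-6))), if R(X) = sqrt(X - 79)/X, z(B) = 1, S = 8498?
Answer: -26901 - I*sqrt(78) ≈ -26901.0 - 8.8318*I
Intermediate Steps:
R(X) = sqrt(-79 + X)/X
E = -26901 (E = 3*((3804 + 8498) - 21269) = 3*(12302 - 21269) = 3*(-8967) = -26901)
E - R(z(4 - 1*(-6))) = -26901 - sqrt(-79 + 1)/1 = -26901 - sqrt(-78) = -26901 - I*sqrt(78)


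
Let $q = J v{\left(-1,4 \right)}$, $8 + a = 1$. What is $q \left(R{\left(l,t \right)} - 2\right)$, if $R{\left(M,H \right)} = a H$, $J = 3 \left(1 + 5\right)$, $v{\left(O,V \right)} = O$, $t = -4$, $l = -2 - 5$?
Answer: $-468$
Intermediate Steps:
$a = -7$ ($a = -8 + 1 = -7$)
$l = -7$ ($l = -2 - 5 = -7$)
$J = 18$ ($J = 3 \cdot 6 = 18$)
$R{\left(M,H \right)} = - 7 H$
$q = -18$ ($q = 18 \left(-1\right) = -18$)
$q \left(R{\left(l,t \right)} - 2\right) = - 18 \left(\left(-7\right) \left(-4\right) - 2\right) = - 18 \left(28 - 2\right) = \left(-18\right) 26 = -468$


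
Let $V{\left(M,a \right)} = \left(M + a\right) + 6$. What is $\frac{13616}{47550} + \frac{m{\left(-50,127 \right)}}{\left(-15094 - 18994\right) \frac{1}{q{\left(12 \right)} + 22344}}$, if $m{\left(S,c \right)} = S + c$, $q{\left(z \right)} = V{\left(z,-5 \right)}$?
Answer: $- \frac{40696329871}{810442200} \approx -50.215$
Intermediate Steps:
$V{\left(M,a \right)} = 6 + M + a$
$q{\left(z \right)} = 1 + z$ ($q{\left(z \right)} = 6 + z - 5 = 1 + z$)
$\frac{13616}{47550} + \frac{m{\left(-50,127 \right)}}{\left(-15094 - 18994\right) \frac{1}{q{\left(12 \right)} + 22344}} = \frac{13616}{47550} + \frac{-50 + 127}{\left(-15094 - 18994\right) \frac{1}{\left(1 + 12\right) + 22344}} = 13616 \cdot \frac{1}{47550} + \frac{77}{\left(-34088\right) \frac{1}{13 + 22344}} = \frac{6808}{23775} + \frac{77}{\left(-34088\right) \frac{1}{22357}} = \frac{6808}{23775} + \frac{77}{- \frac{34088}{22357}} = \frac{6808}{23775} + 77 \left(- \frac{22357}{34088}\right) = \frac{6808}{23775} - \frac{1721489}{34088} = - \frac{40696329871}{810442200}$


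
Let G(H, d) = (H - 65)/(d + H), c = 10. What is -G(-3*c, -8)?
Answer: -5/2 ≈ -2.5000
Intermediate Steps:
G(H, d) = (-65 + H)/(H + d)
-G(-3*c, -8) = -(-65 - 3*10)/(-3*10 - 8) = -(-65 - 30)/(-30 - 8) = -(-95)/(-38) = -(-1)*(-95)/38 = -1*5/2 = -5/2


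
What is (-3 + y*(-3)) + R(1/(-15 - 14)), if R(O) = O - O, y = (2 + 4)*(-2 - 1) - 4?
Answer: 63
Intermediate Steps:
y = -22 (y = 6*(-3) - 4 = -18 - 4 = -22)
R(O) = 0
(-3 + y*(-3)) + R(1/(-15 - 14)) = (-3 - 22*(-3)) + 0 = (-3 + 66) + 0 = 63 + 0 = 63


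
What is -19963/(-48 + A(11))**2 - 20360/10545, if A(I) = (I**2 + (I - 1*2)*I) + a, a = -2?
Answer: -159782767/60950100 ≈ -2.6215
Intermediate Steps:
A(I) = -2 + I**2 + I*(-2 + I) (A(I) = (I**2 + (I - 1*2)*I) - 2 = (I**2 + (I - 2)*I) - 2 = (I**2 + (-2 + I)*I) - 2 = (I**2 + I*(-2 + I)) - 2 = -2 + I**2 + I*(-2 + I))
-19963/(-48 + A(11))**2 - 20360/10545 = -19963/(-48 + (-2 - 2*11 + 2*11**2))**2 - 20360/10545 = -19963/(-48 + (-2 - 22 + 2*121))**2 - 20360*1/10545 = -19963/(-48 + (-2 - 22 + 242))**2 - 4072/2109 = -19963/(-48 + 218)**2 - 4072/2109 = -19963/(170**2) - 4072/2109 = -19963/28900 - 4072/2109 = -159782767/60950100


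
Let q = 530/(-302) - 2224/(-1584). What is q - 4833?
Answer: -72253763/14949 ≈ -4833.4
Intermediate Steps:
q = -5246/14949 (q = 530*(-1/302) - 2224*(-1/1584) = -265/151 + 139/99 = -5246/14949 ≈ -0.35093)
q - 4833 = -5246/14949 - 4833 = -72253763/14949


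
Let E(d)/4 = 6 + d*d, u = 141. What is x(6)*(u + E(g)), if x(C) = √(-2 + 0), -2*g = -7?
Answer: 214*I*√2 ≈ 302.64*I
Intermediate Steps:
g = 7/2 (g = -½*(-7) = 7/2 ≈ 3.5000)
E(d) = 24 + 4*d² (E(d) = 4*(6 + d*d) = 4*(6 + d²) = 24 + 4*d²)
x(C) = I*√2 (x(C) = √(-2) = I*√2)
x(6)*(u + E(g)) = (I*√2)*(141 + (24 + 4*(7/2)²)) = (I*√2)*(141 + (24 + 4*(49/4))) = (I*√2)*(141 + (24 + 49)) = (I*√2)*(141 + 73) = (I*√2)*214 = 214*I*√2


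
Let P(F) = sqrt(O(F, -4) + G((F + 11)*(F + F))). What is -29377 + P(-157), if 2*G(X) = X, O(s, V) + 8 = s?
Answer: -29377 + sqrt(22757) ≈ -29226.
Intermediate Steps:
O(s, V) = -8 + s
G(X) = X/2
P(F) = sqrt(-8 + F + F*(11 + F)) (P(F) = sqrt((-8 + F) + ((F + 11)*(F + F))/2) = sqrt((-8 + F) + ((11 + F)*(2*F))/2) = sqrt((-8 + F) + (2*F*(11 + F))/2) = sqrt((-8 + F) + F*(11 + F)) = sqrt(-8 + F + F*(11 + F)))
-29377 + P(-157) = -29377 + sqrt(-8 - 157 - 157*(11 - 157)) = -29377 + sqrt(-8 - 157 - 157*(-146)) = -29377 + sqrt(-8 - 157 + 22922) = -29377 + sqrt(22757)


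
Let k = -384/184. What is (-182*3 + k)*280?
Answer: -3529680/23 ≈ -1.5346e+5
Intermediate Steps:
k = -48/23 (k = -384*1/184 = -48/23 ≈ -2.0870)
(-182*3 + k)*280 = (-182*3 - 48/23)*280 = (-546 - 48/23)*280 = -12606/23*280 = -3529680/23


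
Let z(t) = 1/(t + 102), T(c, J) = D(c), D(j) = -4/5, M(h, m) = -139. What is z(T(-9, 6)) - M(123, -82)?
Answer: 70339/506 ≈ 139.01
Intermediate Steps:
D(j) = -⅘ (D(j) = -4*⅕ = -⅘)
T(c, J) = -⅘
z(t) = 1/(102 + t)
z(T(-9, 6)) - M(123, -82) = 1/(102 - ⅘) - 1*(-139) = 1/(506/5) + 139 = 5/506 + 139 = 70339/506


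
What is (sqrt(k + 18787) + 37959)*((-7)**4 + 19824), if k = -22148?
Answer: 843638775 + 22225*I*sqrt(3361) ≈ 8.4364e+8 + 1.2885e+6*I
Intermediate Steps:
(sqrt(k + 18787) + 37959)*((-7)**4 + 19824) = (sqrt(-22148 + 18787) + 37959)*((-7)**4 + 19824) = (sqrt(-3361) + 37959)*(2401 + 19824) = (I*sqrt(3361) + 37959)*22225 = (37959 + I*sqrt(3361))*22225 = 843638775 + 22225*I*sqrt(3361)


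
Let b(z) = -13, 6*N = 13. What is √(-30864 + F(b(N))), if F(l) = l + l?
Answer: I*√30890 ≈ 175.76*I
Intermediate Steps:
N = 13/6 (N = (⅙)*13 = 13/6 ≈ 2.1667)
F(l) = 2*l
√(-30864 + F(b(N))) = √(-30864 + 2*(-13)) = √(-30864 - 26) = √(-30890) = I*√30890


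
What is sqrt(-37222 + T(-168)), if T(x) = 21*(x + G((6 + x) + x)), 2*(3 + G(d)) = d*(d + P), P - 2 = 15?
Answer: 2*sqrt(260933) ≈ 1021.6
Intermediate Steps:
P = 17 (P = 2 + 15 = 17)
G(d) = -3 + d*(17 + d)/2 (G(d) = -3 + (d*(d + 17))/2 = -3 + (d*(17 + d))/2 = -3 + d*(17 + d)/2)
T(x) = 1008 + 378*x + 21*(6 + 2*x)**2/2 (T(x) = 21*(x + (-3 + ((6 + x) + x)**2/2 + 17*((6 + x) + x)/2)) = 21*(x + (-3 + (6 + 2*x)**2/2 + 17*(6 + 2*x)/2)) = 21*(x + (-3 + (6 + 2*x)**2/2 + (51 + 17*x))) = 21*(x + (48 + (6 + 2*x)**2/2 + 17*x)) = 21*(48 + (6 + 2*x)**2/2 + 18*x) = 1008 + 378*x + 21*(6 + 2*x)**2/2)
sqrt(-37222 + T(-168)) = sqrt(-37222 + (1386 + 42*(-168)**2 + 630*(-168))) = sqrt(-37222 + (1386 + 42*28224 - 105840)) = sqrt(-37222 + (1386 + 1185408 - 105840)) = sqrt(-37222 + 1080954) = sqrt(1043732) = 2*sqrt(260933)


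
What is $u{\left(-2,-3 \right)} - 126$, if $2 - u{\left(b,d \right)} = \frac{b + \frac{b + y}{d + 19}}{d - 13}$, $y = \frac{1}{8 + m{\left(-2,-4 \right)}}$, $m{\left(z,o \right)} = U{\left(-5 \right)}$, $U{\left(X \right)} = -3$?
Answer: $- \frac{158889}{1280} \approx -124.13$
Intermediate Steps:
$m{\left(z,o \right)} = -3$
$y = \frac{1}{5}$ ($y = \frac{1}{8 - 3} = \frac{1}{5} \approx 0.2$)
$u{\left(b,d \right)} = 2 - \frac{b + \frac{\frac{1}{5} + b}{19 + d}}{-13 + d}$ ($u{\left(b,d \right)} = 2 - \frac{b + \frac{b + \frac{1}{5}}{d + 19}}{d - 13} = 2 - \frac{b + \frac{\frac{1}{5} + b}{19 + d}}{-13 + d}$)
$u{\left(-2,-3 \right)} - 126 = \frac{- \frac{2471}{5} - -40 + 2 \left(-3\right)^{2} + 12 \left(-3\right) - \left(-2\right) \left(-3\right)}{-247 + \left(-3\right)^{2} + 6 \left(-3\right)} - 126 = \frac{- \frac{2471}{5} + 40 + 2 \cdot 9 - 36 - 6}{-247 + 9 - 18} - 126 = \frac{- \frac{2471}{5} + 40 + 18 - 36 - 6}{-256} - 126 = \left(- \frac{1}{256}\right) \left(- \frac{2391}{5}\right) - 126 = \frac{2391}{1280} - 126 = - \frac{158889}{1280}$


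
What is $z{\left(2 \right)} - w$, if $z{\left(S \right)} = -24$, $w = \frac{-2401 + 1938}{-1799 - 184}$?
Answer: $- \frac{48055}{1983} \approx -24.233$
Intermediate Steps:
$w = \frac{463}{1983}$ ($w = - \frac{463}{-1983} = \left(-463\right) \left(- \frac{1}{1983}\right) = \frac{463}{1983} \approx 0.23348$)
$z{\left(2 \right)} - w = -24 - \frac{463}{1983} = - \frac{48055}{1983}$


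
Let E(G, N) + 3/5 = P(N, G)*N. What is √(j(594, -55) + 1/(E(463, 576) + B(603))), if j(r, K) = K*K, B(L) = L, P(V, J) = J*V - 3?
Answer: √446119233575863198665/384027906 ≈ 55.000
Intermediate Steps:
P(V, J) = -3 + J*V
j(r, K) = K²
E(G, N) = -⅗ + N*(-3 + G*N) (E(G, N) = -⅗ + (-3 + G*N)*N = -⅗ + N*(-3 + G*N))
√(j(594, -55) + 1/(E(463, 576) + B(603))) = √((-55)² + 1/((-⅗ + 576*(-3 + 463*576)) + 603)) = √(3025 + 1/((-⅗ + 576*(-3 + 266688)) + 603)) = √(3025 + 1/((-⅗ + 576*266685) + 603)) = √(3025 + 1/((-⅗ + 153610560) + 603)) = √(3025 + 1/(768052797/5 + 603)) = √(3025 + 1/(768055812/5)) = √(3025 + 5/768055812) = √(2323368831305/768055812) = √446119233575863198665/384027906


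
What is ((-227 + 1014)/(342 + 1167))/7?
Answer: 787/10563 ≈ 0.074505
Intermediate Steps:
((-227 + 1014)/(342 + 1167))/7 = (787/1509)/7 = (787*(1/1509))/7 = (1/7)*(787/1509) = 787/10563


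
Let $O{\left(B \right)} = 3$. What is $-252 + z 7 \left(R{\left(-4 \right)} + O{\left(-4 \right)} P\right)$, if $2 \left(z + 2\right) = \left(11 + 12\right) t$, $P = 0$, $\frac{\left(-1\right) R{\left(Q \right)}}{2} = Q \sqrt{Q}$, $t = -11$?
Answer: $-252 - 14392 i \approx -252.0 - 14392.0 i$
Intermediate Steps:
$R{\left(Q \right)} = - 2 Q^{\frac{3}{2}}$ ($R{\left(Q \right)} = - 2 Q \sqrt{Q} = - 2 Q^{\frac{3}{2}}$)
$z = - \frac{257}{2}$ ($z = -2 + \frac{\left(11 + 12\right) \left(-11\right)}{2} = -2 + \frac{23 \left(-11\right)}{2} = -2 + \frac{1}{2} \left(-253\right) = -2 - \frac{253}{2} = - \frac{257}{2} \approx -128.5$)
$-252 + z 7 \left(R{\left(-4 \right)} + O{\left(-4 \right)} P\right) = -252 - \frac{257 \cdot 7 \left(- 2 \left(-4\right)^{\frac{3}{2}} + 3 \cdot 0\right)}{2} = -252 - \frac{257 \cdot 7 \left(- 2 \left(- 8 i\right) + 0\right)}{2} = -252 - \frac{257 \cdot 7 \left(16 i + 0\right)}{2} = -252 - \frac{257 \cdot 7 \cdot 16 i}{2} = -252 - \frac{257 \cdot 112 i}{2} = -252 - 14392 i$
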